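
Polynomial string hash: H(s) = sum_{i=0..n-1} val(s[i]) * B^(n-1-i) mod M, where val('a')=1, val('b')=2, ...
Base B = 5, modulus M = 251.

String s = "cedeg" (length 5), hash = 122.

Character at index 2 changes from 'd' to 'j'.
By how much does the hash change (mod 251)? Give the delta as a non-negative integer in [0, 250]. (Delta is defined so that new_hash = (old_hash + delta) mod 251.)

Answer: 150

Derivation:
Delta formula: (val(new) - val(old)) * B^(n-1-k) mod M
  val('j') - val('d') = 10 - 4 = 6
  B^(n-1-k) = 5^2 mod 251 = 25
  Delta = 6 * 25 mod 251 = 150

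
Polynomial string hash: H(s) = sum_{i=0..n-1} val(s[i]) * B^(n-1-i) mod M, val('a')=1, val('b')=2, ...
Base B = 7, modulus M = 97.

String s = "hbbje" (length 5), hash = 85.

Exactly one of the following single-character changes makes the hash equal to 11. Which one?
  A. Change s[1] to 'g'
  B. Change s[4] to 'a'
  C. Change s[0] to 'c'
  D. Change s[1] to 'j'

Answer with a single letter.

Option A: s[1]='b'->'g', delta=(7-2)*7^3 mod 97 = 66, hash=85+66 mod 97 = 54
Option B: s[4]='e'->'a', delta=(1-5)*7^0 mod 97 = 93, hash=85+93 mod 97 = 81
Option C: s[0]='h'->'c', delta=(3-8)*7^4 mod 97 = 23, hash=85+23 mod 97 = 11 <-- target
Option D: s[1]='b'->'j', delta=(10-2)*7^3 mod 97 = 28, hash=85+28 mod 97 = 16

Answer: C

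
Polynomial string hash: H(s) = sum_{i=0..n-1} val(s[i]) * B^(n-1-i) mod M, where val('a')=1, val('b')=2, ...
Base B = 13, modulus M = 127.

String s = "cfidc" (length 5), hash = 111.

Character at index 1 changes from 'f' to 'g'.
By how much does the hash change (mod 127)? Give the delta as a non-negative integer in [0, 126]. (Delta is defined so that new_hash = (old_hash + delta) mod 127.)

Delta formula: (val(new) - val(old)) * B^(n-1-k) mod M
  val('g') - val('f') = 7 - 6 = 1
  B^(n-1-k) = 13^3 mod 127 = 38
  Delta = 1 * 38 mod 127 = 38

Answer: 38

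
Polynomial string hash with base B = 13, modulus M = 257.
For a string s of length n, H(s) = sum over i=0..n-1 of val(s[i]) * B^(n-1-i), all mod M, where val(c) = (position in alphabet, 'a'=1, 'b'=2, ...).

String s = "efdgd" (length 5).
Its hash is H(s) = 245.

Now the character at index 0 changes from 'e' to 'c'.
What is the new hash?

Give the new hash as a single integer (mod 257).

val('e') = 5, val('c') = 3
Position k = 0, exponent = n-1-k = 4
B^4 mod M = 13^4 mod 257 = 34
Delta = (3 - 5) * 34 mod 257 = 189
New hash = (245 + 189) mod 257 = 177

Answer: 177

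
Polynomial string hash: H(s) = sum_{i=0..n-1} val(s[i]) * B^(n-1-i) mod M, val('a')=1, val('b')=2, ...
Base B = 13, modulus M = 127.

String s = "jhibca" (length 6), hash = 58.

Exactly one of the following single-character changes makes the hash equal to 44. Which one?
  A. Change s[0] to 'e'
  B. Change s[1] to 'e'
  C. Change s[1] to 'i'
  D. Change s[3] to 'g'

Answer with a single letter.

Option A: s[0]='j'->'e', delta=(5-10)*13^5 mod 127 = 21, hash=58+21 mod 127 = 79
Option B: s[1]='h'->'e', delta=(5-8)*13^4 mod 127 = 42, hash=58+42 mod 127 = 100
Option C: s[1]='h'->'i', delta=(9-8)*13^4 mod 127 = 113, hash=58+113 mod 127 = 44 <-- target
Option D: s[3]='b'->'g', delta=(7-2)*13^2 mod 127 = 83, hash=58+83 mod 127 = 14

Answer: C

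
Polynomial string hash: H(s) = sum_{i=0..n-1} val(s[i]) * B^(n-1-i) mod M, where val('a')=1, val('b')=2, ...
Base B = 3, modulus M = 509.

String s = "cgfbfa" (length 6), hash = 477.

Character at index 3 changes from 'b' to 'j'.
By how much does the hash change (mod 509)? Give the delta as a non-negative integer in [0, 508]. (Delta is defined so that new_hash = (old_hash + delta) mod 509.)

Answer: 72

Derivation:
Delta formula: (val(new) - val(old)) * B^(n-1-k) mod M
  val('j') - val('b') = 10 - 2 = 8
  B^(n-1-k) = 3^2 mod 509 = 9
  Delta = 8 * 9 mod 509 = 72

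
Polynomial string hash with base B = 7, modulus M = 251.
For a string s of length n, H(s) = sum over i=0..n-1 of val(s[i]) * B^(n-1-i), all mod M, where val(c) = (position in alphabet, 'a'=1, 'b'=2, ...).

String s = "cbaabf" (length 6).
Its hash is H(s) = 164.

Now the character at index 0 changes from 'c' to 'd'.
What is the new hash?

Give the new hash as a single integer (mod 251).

Answer: 154

Derivation:
val('c') = 3, val('d') = 4
Position k = 0, exponent = n-1-k = 5
B^5 mod M = 7^5 mod 251 = 241
Delta = (4 - 3) * 241 mod 251 = 241
New hash = (164 + 241) mod 251 = 154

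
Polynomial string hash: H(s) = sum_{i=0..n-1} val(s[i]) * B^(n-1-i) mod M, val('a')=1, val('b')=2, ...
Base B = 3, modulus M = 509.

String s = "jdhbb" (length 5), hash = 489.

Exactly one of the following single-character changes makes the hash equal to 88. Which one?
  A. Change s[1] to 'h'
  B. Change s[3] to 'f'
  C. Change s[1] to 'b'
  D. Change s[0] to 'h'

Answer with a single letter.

Answer: A

Derivation:
Option A: s[1]='d'->'h', delta=(8-4)*3^3 mod 509 = 108, hash=489+108 mod 509 = 88 <-- target
Option B: s[3]='b'->'f', delta=(6-2)*3^1 mod 509 = 12, hash=489+12 mod 509 = 501
Option C: s[1]='d'->'b', delta=(2-4)*3^3 mod 509 = 455, hash=489+455 mod 509 = 435
Option D: s[0]='j'->'h', delta=(8-10)*3^4 mod 509 = 347, hash=489+347 mod 509 = 327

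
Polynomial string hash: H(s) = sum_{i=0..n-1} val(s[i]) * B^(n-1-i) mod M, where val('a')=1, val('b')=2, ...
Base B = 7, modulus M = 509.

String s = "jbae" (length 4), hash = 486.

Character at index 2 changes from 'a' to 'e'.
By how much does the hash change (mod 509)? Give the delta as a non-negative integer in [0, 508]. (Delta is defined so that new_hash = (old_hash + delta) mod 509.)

Delta formula: (val(new) - val(old)) * B^(n-1-k) mod M
  val('e') - val('a') = 5 - 1 = 4
  B^(n-1-k) = 7^1 mod 509 = 7
  Delta = 4 * 7 mod 509 = 28

Answer: 28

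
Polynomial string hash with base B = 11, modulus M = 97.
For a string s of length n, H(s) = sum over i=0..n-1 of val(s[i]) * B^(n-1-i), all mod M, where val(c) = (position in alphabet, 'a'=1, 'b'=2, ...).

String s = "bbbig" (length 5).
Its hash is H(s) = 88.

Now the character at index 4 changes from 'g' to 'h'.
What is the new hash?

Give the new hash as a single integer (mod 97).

val('g') = 7, val('h') = 8
Position k = 4, exponent = n-1-k = 0
B^0 mod M = 11^0 mod 97 = 1
Delta = (8 - 7) * 1 mod 97 = 1
New hash = (88 + 1) mod 97 = 89

Answer: 89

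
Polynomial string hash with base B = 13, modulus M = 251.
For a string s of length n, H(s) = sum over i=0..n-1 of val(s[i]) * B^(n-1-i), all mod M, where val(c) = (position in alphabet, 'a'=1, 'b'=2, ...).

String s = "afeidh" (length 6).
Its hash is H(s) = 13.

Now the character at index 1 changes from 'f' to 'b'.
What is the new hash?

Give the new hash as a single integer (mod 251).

val('f') = 6, val('b') = 2
Position k = 1, exponent = n-1-k = 4
B^4 mod M = 13^4 mod 251 = 198
Delta = (2 - 6) * 198 mod 251 = 212
New hash = (13 + 212) mod 251 = 225

Answer: 225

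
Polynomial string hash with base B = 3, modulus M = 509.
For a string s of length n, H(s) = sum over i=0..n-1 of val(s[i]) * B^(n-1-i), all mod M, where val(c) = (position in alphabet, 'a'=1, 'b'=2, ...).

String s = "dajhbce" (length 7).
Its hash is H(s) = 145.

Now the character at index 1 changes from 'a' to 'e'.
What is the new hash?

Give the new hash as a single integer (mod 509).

val('a') = 1, val('e') = 5
Position k = 1, exponent = n-1-k = 5
B^5 mod M = 3^5 mod 509 = 243
Delta = (5 - 1) * 243 mod 509 = 463
New hash = (145 + 463) mod 509 = 99

Answer: 99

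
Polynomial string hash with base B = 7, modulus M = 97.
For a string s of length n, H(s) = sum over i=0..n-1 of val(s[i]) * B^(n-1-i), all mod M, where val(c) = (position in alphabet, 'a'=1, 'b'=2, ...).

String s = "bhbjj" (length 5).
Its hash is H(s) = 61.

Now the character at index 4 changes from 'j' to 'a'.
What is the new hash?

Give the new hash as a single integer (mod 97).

Answer: 52

Derivation:
val('j') = 10, val('a') = 1
Position k = 4, exponent = n-1-k = 0
B^0 mod M = 7^0 mod 97 = 1
Delta = (1 - 10) * 1 mod 97 = 88
New hash = (61 + 88) mod 97 = 52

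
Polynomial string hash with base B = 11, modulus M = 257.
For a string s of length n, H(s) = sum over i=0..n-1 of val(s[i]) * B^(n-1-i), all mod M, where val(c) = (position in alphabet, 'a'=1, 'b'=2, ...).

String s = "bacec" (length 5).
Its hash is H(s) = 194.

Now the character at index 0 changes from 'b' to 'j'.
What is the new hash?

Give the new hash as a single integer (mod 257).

val('b') = 2, val('j') = 10
Position k = 0, exponent = n-1-k = 4
B^4 mod M = 11^4 mod 257 = 249
Delta = (10 - 2) * 249 mod 257 = 193
New hash = (194 + 193) mod 257 = 130

Answer: 130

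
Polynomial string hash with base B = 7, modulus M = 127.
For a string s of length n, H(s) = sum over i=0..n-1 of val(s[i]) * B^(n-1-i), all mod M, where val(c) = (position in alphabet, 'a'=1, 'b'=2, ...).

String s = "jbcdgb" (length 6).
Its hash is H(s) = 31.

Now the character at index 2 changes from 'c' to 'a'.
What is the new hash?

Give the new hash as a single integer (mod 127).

Answer: 107

Derivation:
val('c') = 3, val('a') = 1
Position k = 2, exponent = n-1-k = 3
B^3 mod M = 7^3 mod 127 = 89
Delta = (1 - 3) * 89 mod 127 = 76
New hash = (31 + 76) mod 127 = 107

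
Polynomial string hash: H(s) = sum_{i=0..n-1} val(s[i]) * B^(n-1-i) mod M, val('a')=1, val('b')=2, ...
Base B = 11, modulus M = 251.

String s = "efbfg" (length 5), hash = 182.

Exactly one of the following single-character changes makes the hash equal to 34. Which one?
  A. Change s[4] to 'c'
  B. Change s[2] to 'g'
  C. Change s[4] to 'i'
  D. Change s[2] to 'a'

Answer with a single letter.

Option A: s[4]='g'->'c', delta=(3-7)*11^0 mod 251 = 247, hash=182+247 mod 251 = 178
Option B: s[2]='b'->'g', delta=(7-2)*11^2 mod 251 = 103, hash=182+103 mod 251 = 34 <-- target
Option C: s[4]='g'->'i', delta=(9-7)*11^0 mod 251 = 2, hash=182+2 mod 251 = 184
Option D: s[2]='b'->'a', delta=(1-2)*11^2 mod 251 = 130, hash=182+130 mod 251 = 61

Answer: B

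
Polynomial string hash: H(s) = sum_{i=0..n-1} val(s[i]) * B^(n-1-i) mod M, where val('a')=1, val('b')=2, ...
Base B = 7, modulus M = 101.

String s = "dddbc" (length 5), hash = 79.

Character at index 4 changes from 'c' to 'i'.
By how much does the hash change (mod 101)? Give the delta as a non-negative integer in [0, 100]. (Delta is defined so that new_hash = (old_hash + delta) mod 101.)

Answer: 6

Derivation:
Delta formula: (val(new) - val(old)) * B^(n-1-k) mod M
  val('i') - val('c') = 9 - 3 = 6
  B^(n-1-k) = 7^0 mod 101 = 1
  Delta = 6 * 1 mod 101 = 6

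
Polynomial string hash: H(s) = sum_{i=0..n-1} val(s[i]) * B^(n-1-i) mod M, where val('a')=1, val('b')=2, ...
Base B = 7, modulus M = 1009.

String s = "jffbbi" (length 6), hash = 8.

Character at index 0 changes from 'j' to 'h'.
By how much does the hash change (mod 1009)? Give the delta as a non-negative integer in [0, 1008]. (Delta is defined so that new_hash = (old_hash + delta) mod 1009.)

Answer: 692

Derivation:
Delta formula: (val(new) - val(old)) * B^(n-1-k) mod M
  val('h') - val('j') = 8 - 10 = -2
  B^(n-1-k) = 7^5 mod 1009 = 663
  Delta = -2 * 663 mod 1009 = 692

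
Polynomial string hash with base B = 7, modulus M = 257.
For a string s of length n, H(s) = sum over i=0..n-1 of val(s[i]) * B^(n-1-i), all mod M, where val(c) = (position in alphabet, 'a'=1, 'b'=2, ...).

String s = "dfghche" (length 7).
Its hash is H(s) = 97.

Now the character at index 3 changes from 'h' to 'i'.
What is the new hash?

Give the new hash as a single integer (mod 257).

val('h') = 8, val('i') = 9
Position k = 3, exponent = n-1-k = 3
B^3 mod M = 7^3 mod 257 = 86
Delta = (9 - 8) * 86 mod 257 = 86
New hash = (97 + 86) mod 257 = 183

Answer: 183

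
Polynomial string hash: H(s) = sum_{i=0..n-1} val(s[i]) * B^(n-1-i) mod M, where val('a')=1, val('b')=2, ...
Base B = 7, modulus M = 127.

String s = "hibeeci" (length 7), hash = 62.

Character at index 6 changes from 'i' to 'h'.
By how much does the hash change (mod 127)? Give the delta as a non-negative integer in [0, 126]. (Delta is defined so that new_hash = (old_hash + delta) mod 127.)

Delta formula: (val(new) - val(old)) * B^(n-1-k) mod M
  val('h') - val('i') = 8 - 9 = -1
  B^(n-1-k) = 7^0 mod 127 = 1
  Delta = -1 * 1 mod 127 = 126

Answer: 126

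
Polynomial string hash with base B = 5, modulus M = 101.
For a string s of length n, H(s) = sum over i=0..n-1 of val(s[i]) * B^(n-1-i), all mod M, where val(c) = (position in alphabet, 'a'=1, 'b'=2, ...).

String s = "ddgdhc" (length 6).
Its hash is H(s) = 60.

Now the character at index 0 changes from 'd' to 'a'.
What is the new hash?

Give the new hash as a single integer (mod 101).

Answer: 78

Derivation:
val('d') = 4, val('a') = 1
Position k = 0, exponent = n-1-k = 5
B^5 mod M = 5^5 mod 101 = 95
Delta = (1 - 4) * 95 mod 101 = 18
New hash = (60 + 18) mod 101 = 78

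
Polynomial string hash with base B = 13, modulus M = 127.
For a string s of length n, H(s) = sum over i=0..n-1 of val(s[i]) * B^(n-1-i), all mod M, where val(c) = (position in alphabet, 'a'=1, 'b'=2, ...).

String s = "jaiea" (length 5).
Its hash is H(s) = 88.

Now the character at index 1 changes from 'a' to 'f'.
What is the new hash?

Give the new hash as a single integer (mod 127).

Answer: 24

Derivation:
val('a') = 1, val('f') = 6
Position k = 1, exponent = n-1-k = 3
B^3 mod M = 13^3 mod 127 = 38
Delta = (6 - 1) * 38 mod 127 = 63
New hash = (88 + 63) mod 127 = 24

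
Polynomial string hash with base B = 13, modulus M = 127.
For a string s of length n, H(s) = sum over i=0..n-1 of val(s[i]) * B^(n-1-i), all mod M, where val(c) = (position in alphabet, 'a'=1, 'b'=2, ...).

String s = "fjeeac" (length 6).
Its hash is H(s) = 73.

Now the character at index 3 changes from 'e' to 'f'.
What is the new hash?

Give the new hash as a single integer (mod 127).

val('e') = 5, val('f') = 6
Position k = 3, exponent = n-1-k = 2
B^2 mod M = 13^2 mod 127 = 42
Delta = (6 - 5) * 42 mod 127 = 42
New hash = (73 + 42) mod 127 = 115

Answer: 115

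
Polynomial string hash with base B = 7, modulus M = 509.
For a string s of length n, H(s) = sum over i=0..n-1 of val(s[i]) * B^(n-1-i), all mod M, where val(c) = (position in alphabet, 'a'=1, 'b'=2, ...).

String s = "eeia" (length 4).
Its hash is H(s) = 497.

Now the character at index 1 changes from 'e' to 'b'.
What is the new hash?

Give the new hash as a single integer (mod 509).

val('e') = 5, val('b') = 2
Position k = 1, exponent = n-1-k = 2
B^2 mod M = 7^2 mod 509 = 49
Delta = (2 - 5) * 49 mod 509 = 362
New hash = (497 + 362) mod 509 = 350

Answer: 350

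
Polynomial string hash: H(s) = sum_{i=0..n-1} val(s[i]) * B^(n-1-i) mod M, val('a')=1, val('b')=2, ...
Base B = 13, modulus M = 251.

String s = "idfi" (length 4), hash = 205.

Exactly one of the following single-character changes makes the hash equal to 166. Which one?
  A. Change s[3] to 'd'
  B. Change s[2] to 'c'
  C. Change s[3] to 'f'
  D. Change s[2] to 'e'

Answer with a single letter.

Answer: B

Derivation:
Option A: s[3]='i'->'d', delta=(4-9)*13^0 mod 251 = 246, hash=205+246 mod 251 = 200
Option B: s[2]='f'->'c', delta=(3-6)*13^1 mod 251 = 212, hash=205+212 mod 251 = 166 <-- target
Option C: s[3]='i'->'f', delta=(6-9)*13^0 mod 251 = 248, hash=205+248 mod 251 = 202
Option D: s[2]='f'->'e', delta=(5-6)*13^1 mod 251 = 238, hash=205+238 mod 251 = 192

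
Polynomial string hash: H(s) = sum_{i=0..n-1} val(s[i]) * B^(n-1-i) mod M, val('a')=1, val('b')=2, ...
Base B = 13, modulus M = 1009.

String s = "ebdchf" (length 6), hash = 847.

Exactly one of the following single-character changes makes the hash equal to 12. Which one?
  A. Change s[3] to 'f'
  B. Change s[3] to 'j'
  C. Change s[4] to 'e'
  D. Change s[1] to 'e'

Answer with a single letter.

Option A: s[3]='c'->'f', delta=(6-3)*13^2 mod 1009 = 507, hash=847+507 mod 1009 = 345
Option B: s[3]='c'->'j', delta=(10-3)*13^2 mod 1009 = 174, hash=847+174 mod 1009 = 12 <-- target
Option C: s[4]='h'->'e', delta=(5-8)*13^1 mod 1009 = 970, hash=847+970 mod 1009 = 808
Option D: s[1]='b'->'e', delta=(5-2)*13^4 mod 1009 = 927, hash=847+927 mod 1009 = 765

Answer: B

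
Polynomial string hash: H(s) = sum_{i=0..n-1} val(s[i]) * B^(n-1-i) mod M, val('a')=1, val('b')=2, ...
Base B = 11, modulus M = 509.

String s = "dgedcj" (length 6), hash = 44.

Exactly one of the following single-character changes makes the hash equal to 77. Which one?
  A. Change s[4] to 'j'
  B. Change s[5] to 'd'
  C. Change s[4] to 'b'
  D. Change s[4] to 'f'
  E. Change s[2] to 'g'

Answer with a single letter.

Option A: s[4]='c'->'j', delta=(10-3)*11^1 mod 509 = 77, hash=44+77 mod 509 = 121
Option B: s[5]='j'->'d', delta=(4-10)*11^0 mod 509 = 503, hash=44+503 mod 509 = 38
Option C: s[4]='c'->'b', delta=(2-3)*11^1 mod 509 = 498, hash=44+498 mod 509 = 33
Option D: s[4]='c'->'f', delta=(6-3)*11^1 mod 509 = 33, hash=44+33 mod 509 = 77 <-- target
Option E: s[2]='e'->'g', delta=(7-5)*11^3 mod 509 = 117, hash=44+117 mod 509 = 161

Answer: D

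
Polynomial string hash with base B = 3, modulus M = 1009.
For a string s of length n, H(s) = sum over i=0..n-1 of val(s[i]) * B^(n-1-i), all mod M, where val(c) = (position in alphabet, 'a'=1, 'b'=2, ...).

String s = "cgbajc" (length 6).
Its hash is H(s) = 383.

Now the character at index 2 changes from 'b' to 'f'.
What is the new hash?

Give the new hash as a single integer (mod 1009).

val('b') = 2, val('f') = 6
Position k = 2, exponent = n-1-k = 3
B^3 mod M = 3^3 mod 1009 = 27
Delta = (6 - 2) * 27 mod 1009 = 108
New hash = (383 + 108) mod 1009 = 491

Answer: 491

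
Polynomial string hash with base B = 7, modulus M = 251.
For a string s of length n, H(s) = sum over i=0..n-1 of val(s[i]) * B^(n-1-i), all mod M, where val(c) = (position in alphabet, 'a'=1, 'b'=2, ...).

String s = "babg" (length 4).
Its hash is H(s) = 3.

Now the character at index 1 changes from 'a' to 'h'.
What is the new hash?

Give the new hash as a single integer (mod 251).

Answer: 95

Derivation:
val('a') = 1, val('h') = 8
Position k = 1, exponent = n-1-k = 2
B^2 mod M = 7^2 mod 251 = 49
Delta = (8 - 1) * 49 mod 251 = 92
New hash = (3 + 92) mod 251 = 95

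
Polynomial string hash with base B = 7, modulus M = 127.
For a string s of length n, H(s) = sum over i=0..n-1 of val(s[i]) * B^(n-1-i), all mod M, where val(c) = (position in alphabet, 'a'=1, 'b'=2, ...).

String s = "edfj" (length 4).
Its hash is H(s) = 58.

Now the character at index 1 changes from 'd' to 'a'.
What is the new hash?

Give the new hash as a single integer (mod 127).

Answer: 38

Derivation:
val('d') = 4, val('a') = 1
Position k = 1, exponent = n-1-k = 2
B^2 mod M = 7^2 mod 127 = 49
Delta = (1 - 4) * 49 mod 127 = 107
New hash = (58 + 107) mod 127 = 38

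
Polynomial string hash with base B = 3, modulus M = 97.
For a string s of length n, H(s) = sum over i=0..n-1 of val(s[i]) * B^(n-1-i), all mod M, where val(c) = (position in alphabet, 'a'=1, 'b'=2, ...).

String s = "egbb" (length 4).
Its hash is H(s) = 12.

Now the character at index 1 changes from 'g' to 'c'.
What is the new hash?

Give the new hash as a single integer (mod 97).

Answer: 73

Derivation:
val('g') = 7, val('c') = 3
Position k = 1, exponent = n-1-k = 2
B^2 mod M = 3^2 mod 97 = 9
Delta = (3 - 7) * 9 mod 97 = 61
New hash = (12 + 61) mod 97 = 73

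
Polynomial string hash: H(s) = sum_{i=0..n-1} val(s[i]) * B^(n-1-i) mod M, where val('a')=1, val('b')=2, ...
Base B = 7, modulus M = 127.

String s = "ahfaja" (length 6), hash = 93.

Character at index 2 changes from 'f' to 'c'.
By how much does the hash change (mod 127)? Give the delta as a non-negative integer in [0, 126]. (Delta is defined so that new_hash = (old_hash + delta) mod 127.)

Answer: 114

Derivation:
Delta formula: (val(new) - val(old)) * B^(n-1-k) mod M
  val('c') - val('f') = 3 - 6 = -3
  B^(n-1-k) = 7^3 mod 127 = 89
  Delta = -3 * 89 mod 127 = 114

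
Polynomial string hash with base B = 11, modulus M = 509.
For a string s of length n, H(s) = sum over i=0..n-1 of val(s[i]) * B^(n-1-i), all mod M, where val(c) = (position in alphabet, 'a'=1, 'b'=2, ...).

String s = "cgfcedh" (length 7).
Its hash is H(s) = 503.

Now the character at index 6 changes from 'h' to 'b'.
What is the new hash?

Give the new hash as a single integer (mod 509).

val('h') = 8, val('b') = 2
Position k = 6, exponent = n-1-k = 0
B^0 mod M = 11^0 mod 509 = 1
Delta = (2 - 8) * 1 mod 509 = 503
New hash = (503 + 503) mod 509 = 497

Answer: 497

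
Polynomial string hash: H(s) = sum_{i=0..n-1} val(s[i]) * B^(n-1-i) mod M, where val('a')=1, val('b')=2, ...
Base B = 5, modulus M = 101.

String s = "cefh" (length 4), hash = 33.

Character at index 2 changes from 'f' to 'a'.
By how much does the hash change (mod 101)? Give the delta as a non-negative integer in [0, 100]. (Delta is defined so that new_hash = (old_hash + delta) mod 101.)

Delta formula: (val(new) - val(old)) * B^(n-1-k) mod M
  val('a') - val('f') = 1 - 6 = -5
  B^(n-1-k) = 5^1 mod 101 = 5
  Delta = -5 * 5 mod 101 = 76

Answer: 76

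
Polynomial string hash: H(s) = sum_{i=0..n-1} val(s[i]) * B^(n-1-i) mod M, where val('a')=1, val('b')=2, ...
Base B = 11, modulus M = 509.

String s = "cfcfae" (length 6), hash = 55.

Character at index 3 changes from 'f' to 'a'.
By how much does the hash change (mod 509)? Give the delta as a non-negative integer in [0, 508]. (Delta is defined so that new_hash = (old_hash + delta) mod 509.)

Answer: 413

Derivation:
Delta formula: (val(new) - val(old)) * B^(n-1-k) mod M
  val('a') - val('f') = 1 - 6 = -5
  B^(n-1-k) = 11^2 mod 509 = 121
  Delta = -5 * 121 mod 509 = 413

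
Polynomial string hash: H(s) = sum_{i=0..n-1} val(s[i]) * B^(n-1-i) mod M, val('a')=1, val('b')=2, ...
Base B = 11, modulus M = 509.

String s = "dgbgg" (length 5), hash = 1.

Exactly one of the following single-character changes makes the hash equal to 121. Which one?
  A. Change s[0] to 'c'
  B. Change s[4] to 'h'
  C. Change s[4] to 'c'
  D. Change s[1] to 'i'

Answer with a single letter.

Answer: A

Derivation:
Option A: s[0]='d'->'c', delta=(3-4)*11^4 mod 509 = 120, hash=1+120 mod 509 = 121 <-- target
Option B: s[4]='g'->'h', delta=(8-7)*11^0 mod 509 = 1, hash=1+1 mod 509 = 2
Option C: s[4]='g'->'c', delta=(3-7)*11^0 mod 509 = 505, hash=1+505 mod 509 = 506
Option D: s[1]='g'->'i', delta=(9-7)*11^3 mod 509 = 117, hash=1+117 mod 509 = 118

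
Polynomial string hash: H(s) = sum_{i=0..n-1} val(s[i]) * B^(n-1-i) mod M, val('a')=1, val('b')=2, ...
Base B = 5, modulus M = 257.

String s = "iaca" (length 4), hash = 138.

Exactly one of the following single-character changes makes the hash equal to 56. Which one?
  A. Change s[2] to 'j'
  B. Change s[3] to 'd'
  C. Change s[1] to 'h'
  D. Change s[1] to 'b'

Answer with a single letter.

Option A: s[2]='c'->'j', delta=(10-3)*5^1 mod 257 = 35, hash=138+35 mod 257 = 173
Option B: s[3]='a'->'d', delta=(4-1)*5^0 mod 257 = 3, hash=138+3 mod 257 = 141
Option C: s[1]='a'->'h', delta=(8-1)*5^2 mod 257 = 175, hash=138+175 mod 257 = 56 <-- target
Option D: s[1]='a'->'b', delta=(2-1)*5^2 mod 257 = 25, hash=138+25 mod 257 = 163

Answer: C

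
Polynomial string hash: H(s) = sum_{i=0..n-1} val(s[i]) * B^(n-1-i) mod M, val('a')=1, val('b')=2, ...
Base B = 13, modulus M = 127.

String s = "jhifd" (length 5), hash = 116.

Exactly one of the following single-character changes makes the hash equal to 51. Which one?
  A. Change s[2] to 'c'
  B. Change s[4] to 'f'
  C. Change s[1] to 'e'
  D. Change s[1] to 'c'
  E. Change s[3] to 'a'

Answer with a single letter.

Answer: E

Derivation:
Option A: s[2]='i'->'c', delta=(3-9)*13^2 mod 127 = 2, hash=116+2 mod 127 = 118
Option B: s[4]='d'->'f', delta=(6-4)*13^0 mod 127 = 2, hash=116+2 mod 127 = 118
Option C: s[1]='h'->'e', delta=(5-8)*13^3 mod 127 = 13, hash=116+13 mod 127 = 2
Option D: s[1]='h'->'c', delta=(3-8)*13^3 mod 127 = 64, hash=116+64 mod 127 = 53
Option E: s[3]='f'->'a', delta=(1-6)*13^1 mod 127 = 62, hash=116+62 mod 127 = 51 <-- target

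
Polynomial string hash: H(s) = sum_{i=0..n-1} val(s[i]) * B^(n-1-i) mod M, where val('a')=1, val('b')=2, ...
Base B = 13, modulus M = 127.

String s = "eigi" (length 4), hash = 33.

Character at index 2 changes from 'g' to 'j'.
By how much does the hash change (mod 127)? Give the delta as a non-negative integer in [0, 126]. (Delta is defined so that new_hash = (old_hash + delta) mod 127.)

Delta formula: (val(new) - val(old)) * B^(n-1-k) mod M
  val('j') - val('g') = 10 - 7 = 3
  B^(n-1-k) = 13^1 mod 127 = 13
  Delta = 3 * 13 mod 127 = 39

Answer: 39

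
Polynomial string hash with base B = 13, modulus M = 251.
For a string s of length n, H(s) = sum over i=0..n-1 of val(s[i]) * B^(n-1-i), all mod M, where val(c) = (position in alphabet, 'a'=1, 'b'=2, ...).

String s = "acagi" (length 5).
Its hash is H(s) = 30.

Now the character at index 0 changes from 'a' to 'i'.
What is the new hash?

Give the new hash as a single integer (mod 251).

Answer: 108

Derivation:
val('a') = 1, val('i') = 9
Position k = 0, exponent = n-1-k = 4
B^4 mod M = 13^4 mod 251 = 198
Delta = (9 - 1) * 198 mod 251 = 78
New hash = (30 + 78) mod 251 = 108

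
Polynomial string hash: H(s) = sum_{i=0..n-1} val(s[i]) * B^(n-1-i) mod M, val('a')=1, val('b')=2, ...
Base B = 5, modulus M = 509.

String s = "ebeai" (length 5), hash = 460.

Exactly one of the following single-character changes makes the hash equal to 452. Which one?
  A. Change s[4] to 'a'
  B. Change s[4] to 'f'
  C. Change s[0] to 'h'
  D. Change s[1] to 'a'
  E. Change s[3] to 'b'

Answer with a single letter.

Option A: s[4]='i'->'a', delta=(1-9)*5^0 mod 509 = 501, hash=460+501 mod 509 = 452 <-- target
Option B: s[4]='i'->'f', delta=(6-9)*5^0 mod 509 = 506, hash=460+506 mod 509 = 457
Option C: s[0]='e'->'h', delta=(8-5)*5^4 mod 509 = 348, hash=460+348 mod 509 = 299
Option D: s[1]='b'->'a', delta=(1-2)*5^3 mod 509 = 384, hash=460+384 mod 509 = 335
Option E: s[3]='a'->'b', delta=(2-1)*5^1 mod 509 = 5, hash=460+5 mod 509 = 465

Answer: A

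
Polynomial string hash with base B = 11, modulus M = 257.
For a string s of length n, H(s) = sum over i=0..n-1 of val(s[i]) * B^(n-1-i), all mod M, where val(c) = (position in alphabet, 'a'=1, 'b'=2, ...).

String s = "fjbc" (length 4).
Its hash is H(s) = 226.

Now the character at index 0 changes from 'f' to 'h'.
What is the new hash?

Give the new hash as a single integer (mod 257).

val('f') = 6, val('h') = 8
Position k = 0, exponent = n-1-k = 3
B^3 mod M = 11^3 mod 257 = 46
Delta = (8 - 6) * 46 mod 257 = 92
New hash = (226 + 92) mod 257 = 61

Answer: 61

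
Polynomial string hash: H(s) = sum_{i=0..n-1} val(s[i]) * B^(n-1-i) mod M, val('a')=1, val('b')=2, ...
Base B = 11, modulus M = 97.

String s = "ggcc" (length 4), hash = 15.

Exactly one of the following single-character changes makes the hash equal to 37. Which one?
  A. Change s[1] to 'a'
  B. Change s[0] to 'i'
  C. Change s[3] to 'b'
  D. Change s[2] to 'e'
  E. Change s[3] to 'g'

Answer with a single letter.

Option A: s[1]='g'->'a', delta=(1-7)*11^2 mod 97 = 50, hash=15+50 mod 97 = 65
Option B: s[0]='g'->'i', delta=(9-7)*11^3 mod 97 = 43, hash=15+43 mod 97 = 58
Option C: s[3]='c'->'b', delta=(2-3)*11^0 mod 97 = 96, hash=15+96 mod 97 = 14
Option D: s[2]='c'->'e', delta=(5-3)*11^1 mod 97 = 22, hash=15+22 mod 97 = 37 <-- target
Option E: s[3]='c'->'g', delta=(7-3)*11^0 mod 97 = 4, hash=15+4 mod 97 = 19

Answer: D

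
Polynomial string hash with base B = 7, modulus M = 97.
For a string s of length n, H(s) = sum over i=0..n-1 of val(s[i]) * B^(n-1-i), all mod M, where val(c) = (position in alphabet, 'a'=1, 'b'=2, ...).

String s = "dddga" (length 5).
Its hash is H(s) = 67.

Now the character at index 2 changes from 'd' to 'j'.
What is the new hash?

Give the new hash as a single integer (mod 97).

val('d') = 4, val('j') = 10
Position k = 2, exponent = n-1-k = 2
B^2 mod M = 7^2 mod 97 = 49
Delta = (10 - 4) * 49 mod 97 = 3
New hash = (67 + 3) mod 97 = 70

Answer: 70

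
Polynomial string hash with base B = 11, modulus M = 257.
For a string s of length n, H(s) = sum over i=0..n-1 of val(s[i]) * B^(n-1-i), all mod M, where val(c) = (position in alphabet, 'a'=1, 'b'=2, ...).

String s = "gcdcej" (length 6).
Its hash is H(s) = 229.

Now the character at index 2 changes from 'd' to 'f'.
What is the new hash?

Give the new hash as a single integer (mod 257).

Answer: 64

Derivation:
val('d') = 4, val('f') = 6
Position k = 2, exponent = n-1-k = 3
B^3 mod M = 11^3 mod 257 = 46
Delta = (6 - 4) * 46 mod 257 = 92
New hash = (229 + 92) mod 257 = 64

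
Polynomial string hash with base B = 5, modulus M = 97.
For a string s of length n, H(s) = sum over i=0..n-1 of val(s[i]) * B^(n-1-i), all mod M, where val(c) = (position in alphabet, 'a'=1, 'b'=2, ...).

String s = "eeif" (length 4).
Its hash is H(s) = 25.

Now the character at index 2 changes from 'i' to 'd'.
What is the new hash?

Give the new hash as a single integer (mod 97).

Answer: 0

Derivation:
val('i') = 9, val('d') = 4
Position k = 2, exponent = n-1-k = 1
B^1 mod M = 5^1 mod 97 = 5
Delta = (4 - 9) * 5 mod 97 = 72
New hash = (25 + 72) mod 97 = 0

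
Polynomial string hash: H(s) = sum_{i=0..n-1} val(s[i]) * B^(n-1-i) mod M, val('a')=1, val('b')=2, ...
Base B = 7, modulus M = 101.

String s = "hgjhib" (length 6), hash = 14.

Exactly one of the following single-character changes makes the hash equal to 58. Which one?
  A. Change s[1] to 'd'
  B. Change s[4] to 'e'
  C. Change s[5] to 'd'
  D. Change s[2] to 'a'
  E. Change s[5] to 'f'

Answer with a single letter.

Answer: D

Derivation:
Option A: s[1]='g'->'d', delta=(4-7)*7^4 mod 101 = 69, hash=14+69 mod 101 = 83
Option B: s[4]='i'->'e', delta=(5-9)*7^1 mod 101 = 73, hash=14+73 mod 101 = 87
Option C: s[5]='b'->'d', delta=(4-2)*7^0 mod 101 = 2, hash=14+2 mod 101 = 16
Option D: s[2]='j'->'a', delta=(1-10)*7^3 mod 101 = 44, hash=14+44 mod 101 = 58 <-- target
Option E: s[5]='b'->'f', delta=(6-2)*7^0 mod 101 = 4, hash=14+4 mod 101 = 18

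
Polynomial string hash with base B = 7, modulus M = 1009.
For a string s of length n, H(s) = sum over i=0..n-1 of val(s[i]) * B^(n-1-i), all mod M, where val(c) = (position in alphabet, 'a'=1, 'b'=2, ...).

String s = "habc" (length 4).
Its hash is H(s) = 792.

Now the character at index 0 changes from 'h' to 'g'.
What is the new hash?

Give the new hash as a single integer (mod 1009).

val('h') = 8, val('g') = 7
Position k = 0, exponent = n-1-k = 3
B^3 mod M = 7^3 mod 1009 = 343
Delta = (7 - 8) * 343 mod 1009 = 666
New hash = (792 + 666) mod 1009 = 449

Answer: 449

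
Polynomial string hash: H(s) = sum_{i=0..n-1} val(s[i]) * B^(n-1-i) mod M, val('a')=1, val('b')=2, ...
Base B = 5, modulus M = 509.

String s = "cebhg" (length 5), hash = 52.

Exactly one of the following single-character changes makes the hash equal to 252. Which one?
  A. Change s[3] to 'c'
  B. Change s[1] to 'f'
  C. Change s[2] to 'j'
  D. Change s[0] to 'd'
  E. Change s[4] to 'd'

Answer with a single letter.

Option A: s[3]='h'->'c', delta=(3-8)*5^1 mod 509 = 484, hash=52+484 mod 509 = 27
Option B: s[1]='e'->'f', delta=(6-5)*5^3 mod 509 = 125, hash=52+125 mod 509 = 177
Option C: s[2]='b'->'j', delta=(10-2)*5^2 mod 509 = 200, hash=52+200 mod 509 = 252 <-- target
Option D: s[0]='c'->'d', delta=(4-3)*5^4 mod 509 = 116, hash=52+116 mod 509 = 168
Option E: s[4]='g'->'d', delta=(4-7)*5^0 mod 509 = 506, hash=52+506 mod 509 = 49

Answer: C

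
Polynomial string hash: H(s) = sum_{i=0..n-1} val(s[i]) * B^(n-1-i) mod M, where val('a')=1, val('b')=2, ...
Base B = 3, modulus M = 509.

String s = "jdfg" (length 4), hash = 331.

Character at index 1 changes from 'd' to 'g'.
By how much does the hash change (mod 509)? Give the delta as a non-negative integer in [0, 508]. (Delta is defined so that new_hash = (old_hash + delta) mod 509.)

Delta formula: (val(new) - val(old)) * B^(n-1-k) mod M
  val('g') - val('d') = 7 - 4 = 3
  B^(n-1-k) = 3^2 mod 509 = 9
  Delta = 3 * 9 mod 509 = 27

Answer: 27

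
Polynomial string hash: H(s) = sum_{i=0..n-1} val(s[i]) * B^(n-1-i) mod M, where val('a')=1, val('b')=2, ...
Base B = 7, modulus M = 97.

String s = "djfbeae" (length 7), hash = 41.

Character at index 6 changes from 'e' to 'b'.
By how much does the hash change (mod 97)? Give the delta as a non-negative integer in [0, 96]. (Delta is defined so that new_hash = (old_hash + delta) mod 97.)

Delta formula: (val(new) - val(old)) * B^(n-1-k) mod M
  val('b') - val('e') = 2 - 5 = -3
  B^(n-1-k) = 7^0 mod 97 = 1
  Delta = -3 * 1 mod 97 = 94

Answer: 94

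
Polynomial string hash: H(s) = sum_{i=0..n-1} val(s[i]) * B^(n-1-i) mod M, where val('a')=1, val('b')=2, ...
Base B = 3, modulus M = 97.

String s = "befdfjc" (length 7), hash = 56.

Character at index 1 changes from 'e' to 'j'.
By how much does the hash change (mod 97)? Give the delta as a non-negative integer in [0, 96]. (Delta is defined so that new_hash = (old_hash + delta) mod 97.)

Delta formula: (val(new) - val(old)) * B^(n-1-k) mod M
  val('j') - val('e') = 10 - 5 = 5
  B^(n-1-k) = 3^5 mod 97 = 49
  Delta = 5 * 49 mod 97 = 51

Answer: 51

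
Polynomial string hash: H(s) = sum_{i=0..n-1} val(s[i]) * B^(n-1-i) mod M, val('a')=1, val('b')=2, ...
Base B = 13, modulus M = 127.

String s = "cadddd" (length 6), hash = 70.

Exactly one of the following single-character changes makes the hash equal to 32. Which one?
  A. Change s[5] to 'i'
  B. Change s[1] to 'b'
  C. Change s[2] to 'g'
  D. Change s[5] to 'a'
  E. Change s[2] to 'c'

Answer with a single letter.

Option A: s[5]='d'->'i', delta=(9-4)*13^0 mod 127 = 5, hash=70+5 mod 127 = 75
Option B: s[1]='a'->'b', delta=(2-1)*13^4 mod 127 = 113, hash=70+113 mod 127 = 56
Option C: s[2]='d'->'g', delta=(7-4)*13^3 mod 127 = 114, hash=70+114 mod 127 = 57
Option D: s[5]='d'->'a', delta=(1-4)*13^0 mod 127 = 124, hash=70+124 mod 127 = 67
Option E: s[2]='d'->'c', delta=(3-4)*13^3 mod 127 = 89, hash=70+89 mod 127 = 32 <-- target

Answer: E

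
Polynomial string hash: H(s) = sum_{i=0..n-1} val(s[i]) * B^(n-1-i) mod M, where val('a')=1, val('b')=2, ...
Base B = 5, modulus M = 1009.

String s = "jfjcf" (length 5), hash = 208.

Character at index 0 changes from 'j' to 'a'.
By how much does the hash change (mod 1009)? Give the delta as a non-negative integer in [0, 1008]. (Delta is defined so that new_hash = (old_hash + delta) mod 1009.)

Delta formula: (val(new) - val(old)) * B^(n-1-k) mod M
  val('a') - val('j') = 1 - 10 = -9
  B^(n-1-k) = 5^4 mod 1009 = 625
  Delta = -9 * 625 mod 1009 = 429

Answer: 429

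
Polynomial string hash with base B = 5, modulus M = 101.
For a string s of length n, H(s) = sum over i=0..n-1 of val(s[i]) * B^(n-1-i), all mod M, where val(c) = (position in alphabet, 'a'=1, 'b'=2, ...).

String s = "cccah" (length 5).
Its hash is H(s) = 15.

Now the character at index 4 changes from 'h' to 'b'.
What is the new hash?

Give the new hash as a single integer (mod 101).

val('h') = 8, val('b') = 2
Position k = 4, exponent = n-1-k = 0
B^0 mod M = 5^0 mod 101 = 1
Delta = (2 - 8) * 1 mod 101 = 95
New hash = (15 + 95) mod 101 = 9

Answer: 9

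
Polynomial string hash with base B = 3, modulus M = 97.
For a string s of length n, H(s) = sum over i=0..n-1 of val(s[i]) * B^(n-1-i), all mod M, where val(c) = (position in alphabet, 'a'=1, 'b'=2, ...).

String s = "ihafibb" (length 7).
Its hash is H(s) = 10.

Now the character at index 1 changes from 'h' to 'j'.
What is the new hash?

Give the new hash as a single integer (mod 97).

Answer: 11

Derivation:
val('h') = 8, val('j') = 10
Position k = 1, exponent = n-1-k = 5
B^5 mod M = 3^5 mod 97 = 49
Delta = (10 - 8) * 49 mod 97 = 1
New hash = (10 + 1) mod 97 = 11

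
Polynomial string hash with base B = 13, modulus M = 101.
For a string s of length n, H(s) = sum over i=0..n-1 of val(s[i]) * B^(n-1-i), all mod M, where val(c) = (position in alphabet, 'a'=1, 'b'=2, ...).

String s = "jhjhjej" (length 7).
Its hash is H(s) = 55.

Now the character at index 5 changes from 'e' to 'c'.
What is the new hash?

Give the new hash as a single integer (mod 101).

val('e') = 5, val('c') = 3
Position k = 5, exponent = n-1-k = 1
B^1 mod M = 13^1 mod 101 = 13
Delta = (3 - 5) * 13 mod 101 = 75
New hash = (55 + 75) mod 101 = 29

Answer: 29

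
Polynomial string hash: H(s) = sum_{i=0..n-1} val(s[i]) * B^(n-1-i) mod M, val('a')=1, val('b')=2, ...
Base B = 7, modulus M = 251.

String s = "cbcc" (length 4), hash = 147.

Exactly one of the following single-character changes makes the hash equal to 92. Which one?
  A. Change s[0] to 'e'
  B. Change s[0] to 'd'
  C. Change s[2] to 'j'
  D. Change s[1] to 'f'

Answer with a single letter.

Option A: s[0]='c'->'e', delta=(5-3)*7^3 mod 251 = 184, hash=147+184 mod 251 = 80
Option B: s[0]='c'->'d', delta=(4-3)*7^3 mod 251 = 92, hash=147+92 mod 251 = 239
Option C: s[2]='c'->'j', delta=(10-3)*7^1 mod 251 = 49, hash=147+49 mod 251 = 196
Option D: s[1]='b'->'f', delta=(6-2)*7^2 mod 251 = 196, hash=147+196 mod 251 = 92 <-- target

Answer: D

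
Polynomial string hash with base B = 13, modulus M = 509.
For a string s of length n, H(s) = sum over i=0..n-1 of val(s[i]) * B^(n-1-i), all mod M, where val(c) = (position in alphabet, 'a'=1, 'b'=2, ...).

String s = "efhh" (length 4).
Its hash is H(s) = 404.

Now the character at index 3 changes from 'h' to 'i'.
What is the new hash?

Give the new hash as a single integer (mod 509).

val('h') = 8, val('i') = 9
Position k = 3, exponent = n-1-k = 0
B^0 mod M = 13^0 mod 509 = 1
Delta = (9 - 8) * 1 mod 509 = 1
New hash = (404 + 1) mod 509 = 405

Answer: 405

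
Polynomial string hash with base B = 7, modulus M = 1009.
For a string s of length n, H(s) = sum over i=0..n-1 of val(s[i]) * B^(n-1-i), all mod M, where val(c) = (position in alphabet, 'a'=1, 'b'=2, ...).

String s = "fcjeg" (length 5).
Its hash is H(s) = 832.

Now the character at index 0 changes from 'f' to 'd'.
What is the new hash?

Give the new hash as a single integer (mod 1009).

val('f') = 6, val('d') = 4
Position k = 0, exponent = n-1-k = 4
B^4 mod M = 7^4 mod 1009 = 383
Delta = (4 - 6) * 383 mod 1009 = 243
New hash = (832 + 243) mod 1009 = 66

Answer: 66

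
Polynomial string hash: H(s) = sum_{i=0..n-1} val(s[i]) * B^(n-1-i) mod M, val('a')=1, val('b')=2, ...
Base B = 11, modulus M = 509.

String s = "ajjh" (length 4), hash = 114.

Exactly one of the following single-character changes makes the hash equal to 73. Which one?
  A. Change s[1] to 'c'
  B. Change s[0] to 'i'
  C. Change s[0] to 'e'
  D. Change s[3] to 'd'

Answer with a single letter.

Answer: B

Derivation:
Option A: s[1]='j'->'c', delta=(3-10)*11^2 mod 509 = 171, hash=114+171 mod 509 = 285
Option B: s[0]='a'->'i', delta=(9-1)*11^3 mod 509 = 468, hash=114+468 mod 509 = 73 <-- target
Option C: s[0]='a'->'e', delta=(5-1)*11^3 mod 509 = 234, hash=114+234 mod 509 = 348
Option D: s[3]='h'->'d', delta=(4-8)*11^0 mod 509 = 505, hash=114+505 mod 509 = 110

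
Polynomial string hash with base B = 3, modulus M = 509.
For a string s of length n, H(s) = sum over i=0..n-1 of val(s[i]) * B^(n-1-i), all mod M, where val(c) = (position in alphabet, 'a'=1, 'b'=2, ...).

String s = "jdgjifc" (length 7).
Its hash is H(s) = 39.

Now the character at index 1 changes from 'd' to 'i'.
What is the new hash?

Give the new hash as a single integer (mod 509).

Answer: 236

Derivation:
val('d') = 4, val('i') = 9
Position k = 1, exponent = n-1-k = 5
B^5 mod M = 3^5 mod 509 = 243
Delta = (9 - 4) * 243 mod 509 = 197
New hash = (39 + 197) mod 509 = 236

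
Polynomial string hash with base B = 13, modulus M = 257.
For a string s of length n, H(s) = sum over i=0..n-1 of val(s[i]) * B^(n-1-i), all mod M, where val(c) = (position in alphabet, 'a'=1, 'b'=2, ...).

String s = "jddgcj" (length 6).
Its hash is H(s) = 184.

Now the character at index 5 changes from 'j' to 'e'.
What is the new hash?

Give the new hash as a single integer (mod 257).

Answer: 179

Derivation:
val('j') = 10, val('e') = 5
Position k = 5, exponent = n-1-k = 0
B^0 mod M = 13^0 mod 257 = 1
Delta = (5 - 10) * 1 mod 257 = 252
New hash = (184 + 252) mod 257 = 179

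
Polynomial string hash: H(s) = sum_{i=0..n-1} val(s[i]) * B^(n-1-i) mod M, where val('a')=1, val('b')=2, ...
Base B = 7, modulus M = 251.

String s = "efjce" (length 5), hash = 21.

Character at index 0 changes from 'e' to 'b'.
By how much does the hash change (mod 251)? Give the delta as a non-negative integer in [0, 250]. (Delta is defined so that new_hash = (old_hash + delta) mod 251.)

Answer: 76

Derivation:
Delta formula: (val(new) - val(old)) * B^(n-1-k) mod M
  val('b') - val('e') = 2 - 5 = -3
  B^(n-1-k) = 7^4 mod 251 = 142
  Delta = -3 * 142 mod 251 = 76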